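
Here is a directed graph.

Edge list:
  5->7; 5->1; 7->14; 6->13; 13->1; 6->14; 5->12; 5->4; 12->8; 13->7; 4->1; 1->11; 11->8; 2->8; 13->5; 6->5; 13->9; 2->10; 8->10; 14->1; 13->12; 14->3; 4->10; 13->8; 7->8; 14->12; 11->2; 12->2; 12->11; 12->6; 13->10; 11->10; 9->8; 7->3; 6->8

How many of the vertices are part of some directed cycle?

6

A vertex is on a directed cycle iff it belongs to a strongly connected component of size ≥ 2 (or has a self-loop).
The vertices on cycles are {5, 6, 7, 12, 13, 14} — 6 in total.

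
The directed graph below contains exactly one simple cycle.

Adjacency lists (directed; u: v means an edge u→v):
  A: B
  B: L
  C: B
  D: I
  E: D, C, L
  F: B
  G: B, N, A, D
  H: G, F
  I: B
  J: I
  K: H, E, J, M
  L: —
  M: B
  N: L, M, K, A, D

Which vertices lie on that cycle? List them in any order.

G, H, K, N

DFS with gray/black marking from K:
K gray
  H gray
    G gray
      B gray
        L gray
        L black
      B black
      N gray
        N→L: L black — skip
        M gray
          M→B: B black — skip
        M black
        N→K: K is gray → back edge
Back edge closes the cycle K → H → G → N → K; its vertices are {G, H, K, N}.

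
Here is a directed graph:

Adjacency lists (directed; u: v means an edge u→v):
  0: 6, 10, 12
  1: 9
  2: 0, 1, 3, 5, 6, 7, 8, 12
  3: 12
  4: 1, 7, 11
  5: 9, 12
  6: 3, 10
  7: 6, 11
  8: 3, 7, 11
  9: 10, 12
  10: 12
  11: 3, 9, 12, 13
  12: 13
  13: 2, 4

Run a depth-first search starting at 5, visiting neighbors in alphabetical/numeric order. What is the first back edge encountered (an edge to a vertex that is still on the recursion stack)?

3->12

DFS from 5 (visiting neighbors in alphabetical/numeric order); mark gray on enter, black on exit:
5 gray
  9 gray
    10 gray
      12 gray
        13 gray
          2 gray
            0 gray
              6 gray
                3 gray
                  3→12: 12 is gray → back edge
First back edge: 3 → 12.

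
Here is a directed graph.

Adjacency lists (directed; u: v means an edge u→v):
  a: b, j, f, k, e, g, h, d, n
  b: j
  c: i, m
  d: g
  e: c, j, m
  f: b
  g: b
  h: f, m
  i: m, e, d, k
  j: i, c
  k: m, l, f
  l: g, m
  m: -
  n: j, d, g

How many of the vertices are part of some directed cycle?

10

A vertex is on a directed cycle iff it belongs to a strongly connected component of size ≥ 2 (or has a self-loop).
The vertices on cycles are {b, c, d, e, f, g, i, j, k, l} — 10 in total.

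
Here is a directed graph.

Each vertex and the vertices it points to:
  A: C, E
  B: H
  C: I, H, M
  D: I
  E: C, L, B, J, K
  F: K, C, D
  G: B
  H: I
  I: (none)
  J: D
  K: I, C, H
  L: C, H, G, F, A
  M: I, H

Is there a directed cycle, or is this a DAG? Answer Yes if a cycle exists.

DFS with white/gray/black marking, starting from F:
F gray
  K gray
    I gray
    I black
    C gray
      C→I: I black — skip
      H gray
        H→I: I black — skip
      H black
      M gray
        M→I: I black — skip
        M→H: H black — skip
      M black
    C black
    K→H: H black — skip
  K black
  F→C: C black — skip
  D gray
    D→I: I black — skip
  D black
F black
A gray
  A→C: C black — skip
  E gray
    E→C: C black — skip
    L gray
      L→C: C black — skip
      L→H: H black — skip
      G gray
        B gray
          B→H: H black — skip
        B black
      G black
      L→F: F black — skip
      L→A: A is gray → back edge
Back edge found, so a cycle exists: A → E → L → A.

Yes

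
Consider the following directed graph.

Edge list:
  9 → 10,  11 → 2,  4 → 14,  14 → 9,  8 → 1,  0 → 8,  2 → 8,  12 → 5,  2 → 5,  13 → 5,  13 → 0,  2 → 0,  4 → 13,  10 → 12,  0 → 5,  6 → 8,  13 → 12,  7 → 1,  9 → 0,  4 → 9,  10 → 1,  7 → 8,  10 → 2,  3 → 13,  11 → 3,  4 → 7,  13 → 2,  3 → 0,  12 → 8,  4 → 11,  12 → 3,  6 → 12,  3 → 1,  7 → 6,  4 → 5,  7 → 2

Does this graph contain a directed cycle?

DFS with white/gray/black marking, starting from 10:
10 gray
  12 gray
    5 gray
    5 black
    8 gray
      1 gray
      1 black
    8 black
    3 gray
      0 gray
        0→5: 5 black — skip
        0→8: 8 black — skip
      0 black
      13 gray
        2 gray
          2→0: 0 black — skip
          2→8: 8 black — skip
          2→5: 5 black — skip
        2 black
        13→0: 0 black — skip
        13→5: 5 black — skip
        13→12: 12 is gray → back edge
Back edge found, so a cycle exists: 12 → 3 → 13 → 12.

Yes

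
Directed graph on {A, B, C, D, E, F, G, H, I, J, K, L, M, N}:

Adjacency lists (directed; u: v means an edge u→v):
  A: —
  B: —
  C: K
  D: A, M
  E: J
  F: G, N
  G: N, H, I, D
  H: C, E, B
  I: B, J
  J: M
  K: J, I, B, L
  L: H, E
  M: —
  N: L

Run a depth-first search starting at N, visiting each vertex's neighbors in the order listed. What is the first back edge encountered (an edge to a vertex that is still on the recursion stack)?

K->L

DFS from N (visiting each vertex's neighbors in the order listed); mark gray on enter, black on exit:
N gray
  L gray
    H gray
      C gray
        K gray
          J gray
            M gray
            M black
          J black
          I gray
            B gray
            B black
            I→J: J black — skip
          I black
          K→B: B black — skip
          K→L: L is gray → back edge
First back edge: K → L.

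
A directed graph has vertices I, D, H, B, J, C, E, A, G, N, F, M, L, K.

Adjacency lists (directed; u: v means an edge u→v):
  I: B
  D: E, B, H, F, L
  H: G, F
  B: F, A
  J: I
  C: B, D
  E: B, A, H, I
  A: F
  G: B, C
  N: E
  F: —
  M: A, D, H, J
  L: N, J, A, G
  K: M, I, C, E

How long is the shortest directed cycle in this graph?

4

For each vertex v, BFS finds the shortest path from v back to v.
The shortest such closed walk is D → H → G → C → D, length 4.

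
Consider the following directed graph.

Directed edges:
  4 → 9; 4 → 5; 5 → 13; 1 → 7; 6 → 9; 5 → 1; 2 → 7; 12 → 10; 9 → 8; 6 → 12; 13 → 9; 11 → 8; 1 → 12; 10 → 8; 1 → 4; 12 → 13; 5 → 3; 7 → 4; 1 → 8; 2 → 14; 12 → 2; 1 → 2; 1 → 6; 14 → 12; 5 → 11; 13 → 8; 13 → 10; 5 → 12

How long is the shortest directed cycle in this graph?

For each vertex v, BFS finds the shortest path from v back to v.
The shortest such closed walk is 1 → 4 → 5 → 1, length 3.

3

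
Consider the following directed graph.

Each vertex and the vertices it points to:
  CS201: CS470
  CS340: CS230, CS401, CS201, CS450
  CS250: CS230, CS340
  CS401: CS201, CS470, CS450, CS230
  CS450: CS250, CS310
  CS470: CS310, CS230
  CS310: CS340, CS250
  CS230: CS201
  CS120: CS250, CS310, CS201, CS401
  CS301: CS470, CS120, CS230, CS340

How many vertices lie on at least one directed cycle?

A vertex is on a directed cycle iff it belongs to a strongly connected component of size ≥ 2 (or has a self-loop).
The vertices on cycles are {CS201, CS230, CS250, CS310, CS340, CS401, CS450, CS470} — 8 in total.

8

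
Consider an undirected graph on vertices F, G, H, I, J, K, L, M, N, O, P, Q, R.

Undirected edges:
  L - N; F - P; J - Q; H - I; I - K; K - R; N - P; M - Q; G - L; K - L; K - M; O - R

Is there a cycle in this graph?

DFS, tracking each vertex's parent; an edge to a visited non-parent vertex closes a cycle.
Start from P:
visit P (parent –)
  visit N (parent P)
    visit L (parent N)
      visit K (parent L)
        visit M (parent K)
          M–K: parent, skip
          visit Q (parent M)
            Q–M: parent, skip
            visit J (parent Q)
              J–Q: parent, skip
        visit I (parent K)
          I–K: parent, skip
          visit H (parent I)
            H–I: parent, skip
        visit R (parent K)
          R–K: parent, skip
          visit O (parent R)
            O–R: parent, skip
        K–L: parent, skip
      L–N: parent, skip
      visit G (parent L)
        G–L: parent, skip
    N–P: parent, skip
  visit F (parent P)
    F–P: parent, skip
No non-parent visited neighbor found — the graph is a forest.

No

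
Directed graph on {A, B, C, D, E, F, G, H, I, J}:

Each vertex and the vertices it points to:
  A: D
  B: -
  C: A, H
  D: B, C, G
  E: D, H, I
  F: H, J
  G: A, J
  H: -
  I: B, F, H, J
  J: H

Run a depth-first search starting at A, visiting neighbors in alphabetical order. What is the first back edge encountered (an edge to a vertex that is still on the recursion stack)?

DFS from A (visiting neighbors in alphabetical order); mark gray on enter, black on exit:
A gray
  D gray
    B gray
    B black
    C gray
      C→A: A is gray → back edge
First back edge: C → A.

C→A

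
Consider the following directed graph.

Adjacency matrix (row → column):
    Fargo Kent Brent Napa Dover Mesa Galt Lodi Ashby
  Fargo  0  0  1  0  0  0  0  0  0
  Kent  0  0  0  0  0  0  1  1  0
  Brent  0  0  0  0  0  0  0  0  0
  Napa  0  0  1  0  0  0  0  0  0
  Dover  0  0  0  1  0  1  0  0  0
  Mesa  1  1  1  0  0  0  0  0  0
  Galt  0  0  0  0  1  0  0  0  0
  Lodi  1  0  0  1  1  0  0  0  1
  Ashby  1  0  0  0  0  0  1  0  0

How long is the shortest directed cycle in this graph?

4

For each vertex v, BFS finds the shortest path from v back to v.
The shortest such closed walk is Lodi → Dover → Mesa → Kent → Lodi, length 4.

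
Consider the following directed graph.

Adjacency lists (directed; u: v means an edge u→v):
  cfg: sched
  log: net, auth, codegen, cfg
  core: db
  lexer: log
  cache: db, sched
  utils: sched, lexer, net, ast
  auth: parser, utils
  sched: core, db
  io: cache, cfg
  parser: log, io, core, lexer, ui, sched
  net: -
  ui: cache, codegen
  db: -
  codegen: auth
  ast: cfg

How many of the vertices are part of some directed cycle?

A vertex is on a directed cycle iff it belongs to a strongly connected component of size ≥ 2 (or has a self-loop).
The vertices on cycles are {ui, log, auth, lexer, utils, parser, codegen} — 7 in total.

7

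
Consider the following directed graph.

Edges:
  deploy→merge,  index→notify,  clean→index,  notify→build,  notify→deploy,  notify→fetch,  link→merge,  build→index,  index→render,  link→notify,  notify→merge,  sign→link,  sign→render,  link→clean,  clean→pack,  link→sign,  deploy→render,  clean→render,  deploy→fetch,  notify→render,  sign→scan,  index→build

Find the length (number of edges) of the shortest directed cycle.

For each vertex v, BFS finds the shortest path from v back to v.
The shortest such closed walk is link → sign → link, length 2.

2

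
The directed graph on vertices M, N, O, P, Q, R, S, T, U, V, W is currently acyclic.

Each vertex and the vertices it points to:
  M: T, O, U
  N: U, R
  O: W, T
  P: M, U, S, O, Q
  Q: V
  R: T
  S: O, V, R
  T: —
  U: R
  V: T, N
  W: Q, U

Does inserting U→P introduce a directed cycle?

Yes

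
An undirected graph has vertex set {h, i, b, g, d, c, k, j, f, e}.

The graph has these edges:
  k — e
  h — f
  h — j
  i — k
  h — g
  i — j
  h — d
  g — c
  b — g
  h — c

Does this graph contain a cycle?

DFS, tracking each vertex's parent; an edge to a visited non-parent vertex closes a cycle.
Start from b:
visit b (parent –)
  visit g (parent b)
    visit c (parent g)
      visit h (parent c)
        h–g: g visited and ≠ parent → cycle
Cycle: g – c – h – g.

Yes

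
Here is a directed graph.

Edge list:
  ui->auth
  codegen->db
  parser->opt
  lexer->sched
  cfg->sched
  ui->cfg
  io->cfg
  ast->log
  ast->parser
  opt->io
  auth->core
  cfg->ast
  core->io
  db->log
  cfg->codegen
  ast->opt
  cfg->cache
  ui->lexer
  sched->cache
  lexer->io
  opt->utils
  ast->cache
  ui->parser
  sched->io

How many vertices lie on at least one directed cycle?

A vertex is on a directed cycle iff it belongs to a strongly connected component of size ≥ 2 (or has a self-loop).
The vertices on cycles are {io, ast, cfg, opt, sched, parser} — 6 in total.

6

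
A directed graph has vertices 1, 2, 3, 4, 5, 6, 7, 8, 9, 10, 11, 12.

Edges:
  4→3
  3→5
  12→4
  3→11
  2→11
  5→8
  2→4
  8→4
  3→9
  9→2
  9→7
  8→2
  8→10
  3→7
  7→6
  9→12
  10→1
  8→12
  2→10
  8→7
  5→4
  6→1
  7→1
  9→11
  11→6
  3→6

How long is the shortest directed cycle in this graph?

3

For each vertex v, BFS finds the shortest path from v back to v.
The shortest such closed walk is 5 → 4 → 3 → 5, length 3.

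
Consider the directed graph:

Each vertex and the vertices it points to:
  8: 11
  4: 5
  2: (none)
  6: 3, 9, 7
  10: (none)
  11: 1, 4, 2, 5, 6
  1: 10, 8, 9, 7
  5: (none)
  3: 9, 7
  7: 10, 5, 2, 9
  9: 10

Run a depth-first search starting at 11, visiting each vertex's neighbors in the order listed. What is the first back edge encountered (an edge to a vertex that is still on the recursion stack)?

8->11

DFS from 11 (visiting each vertex's neighbors in the order listed); mark gray on enter, black on exit:
11 gray
  1 gray
    10 gray
    10 black
    8 gray
      8→11: 11 is gray → back edge
First back edge: 8 → 11.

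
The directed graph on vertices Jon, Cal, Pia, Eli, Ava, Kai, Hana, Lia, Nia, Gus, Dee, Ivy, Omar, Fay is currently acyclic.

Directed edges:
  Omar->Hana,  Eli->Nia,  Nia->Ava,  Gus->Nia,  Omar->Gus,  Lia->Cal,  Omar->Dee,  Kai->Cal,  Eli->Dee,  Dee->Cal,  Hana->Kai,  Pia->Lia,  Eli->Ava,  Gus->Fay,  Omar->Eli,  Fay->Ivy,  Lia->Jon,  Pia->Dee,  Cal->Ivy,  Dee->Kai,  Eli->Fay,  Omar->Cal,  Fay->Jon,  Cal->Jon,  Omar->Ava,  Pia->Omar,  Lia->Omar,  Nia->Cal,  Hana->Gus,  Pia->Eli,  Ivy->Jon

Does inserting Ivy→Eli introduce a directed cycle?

Yes

Adding Ivy→Eli creates a cycle iff Eli can already reach Ivy.
Path from Eli: Eli → Fay → Ivy.
So Eli → … → Ivy → Eli is a cycle.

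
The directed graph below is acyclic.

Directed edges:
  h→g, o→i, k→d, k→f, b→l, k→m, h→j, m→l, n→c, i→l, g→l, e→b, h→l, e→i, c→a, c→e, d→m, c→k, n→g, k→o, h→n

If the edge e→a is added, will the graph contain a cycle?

Adding e→a creates a cycle iff a can already reach e.
Explore from a: no path reaches e. The graph stays acyclic.

No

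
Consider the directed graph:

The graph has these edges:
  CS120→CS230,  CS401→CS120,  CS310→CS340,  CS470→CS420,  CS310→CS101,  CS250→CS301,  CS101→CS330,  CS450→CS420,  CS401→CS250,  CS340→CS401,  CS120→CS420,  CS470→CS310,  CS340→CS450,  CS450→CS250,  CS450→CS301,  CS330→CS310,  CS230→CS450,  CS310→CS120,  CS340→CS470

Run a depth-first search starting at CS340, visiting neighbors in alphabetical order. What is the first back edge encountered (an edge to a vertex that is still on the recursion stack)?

CS330→CS310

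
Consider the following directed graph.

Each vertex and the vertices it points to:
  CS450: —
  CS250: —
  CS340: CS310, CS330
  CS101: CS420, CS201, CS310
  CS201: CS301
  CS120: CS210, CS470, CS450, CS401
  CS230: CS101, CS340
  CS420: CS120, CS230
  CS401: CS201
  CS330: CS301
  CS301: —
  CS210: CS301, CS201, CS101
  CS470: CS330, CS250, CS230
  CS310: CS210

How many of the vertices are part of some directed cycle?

A vertex is on a directed cycle iff it belongs to a strongly connected component of size ≥ 2 (or has a self-loop).
The vertices on cycles are {CS101, CS120, CS210, CS230, CS310, CS340, CS420, CS470} — 8 in total.

8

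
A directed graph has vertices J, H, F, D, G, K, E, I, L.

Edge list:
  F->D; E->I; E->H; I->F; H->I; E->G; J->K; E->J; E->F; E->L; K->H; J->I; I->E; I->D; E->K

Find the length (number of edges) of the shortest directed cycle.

2

For each vertex v, BFS finds the shortest path from v back to v.
The shortest such closed walk is E → I → E, length 2.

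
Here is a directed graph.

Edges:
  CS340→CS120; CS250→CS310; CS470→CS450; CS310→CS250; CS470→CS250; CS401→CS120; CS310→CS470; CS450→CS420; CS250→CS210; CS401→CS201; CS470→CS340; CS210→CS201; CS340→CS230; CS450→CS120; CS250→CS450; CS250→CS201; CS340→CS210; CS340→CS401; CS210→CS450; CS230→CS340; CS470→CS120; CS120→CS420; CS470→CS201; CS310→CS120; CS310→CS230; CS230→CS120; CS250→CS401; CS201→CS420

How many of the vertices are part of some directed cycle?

A vertex is on a directed cycle iff it belongs to a strongly connected component of size ≥ 2 (or has a self-loop).
The vertices on cycles are {CS230, CS250, CS310, CS340, CS470} — 5 in total.

5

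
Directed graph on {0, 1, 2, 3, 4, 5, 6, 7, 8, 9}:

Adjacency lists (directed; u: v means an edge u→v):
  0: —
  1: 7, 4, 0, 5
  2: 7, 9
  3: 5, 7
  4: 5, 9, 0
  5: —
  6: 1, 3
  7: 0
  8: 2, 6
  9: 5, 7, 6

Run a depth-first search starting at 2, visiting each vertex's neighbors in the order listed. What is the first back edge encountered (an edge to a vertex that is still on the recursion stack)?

4→9

DFS from 2 (visiting each vertex's neighbors in the order listed); mark gray on enter, black on exit:
2 gray
  7 gray
    0 gray
    0 black
  7 black
  9 gray
    5 gray
    5 black
    9→7: 7 black — skip
    6 gray
      1 gray
        1→7: 7 black — skip
        4 gray
          4→5: 5 black — skip
          4→9: 9 is gray → back edge
First back edge: 4 → 9.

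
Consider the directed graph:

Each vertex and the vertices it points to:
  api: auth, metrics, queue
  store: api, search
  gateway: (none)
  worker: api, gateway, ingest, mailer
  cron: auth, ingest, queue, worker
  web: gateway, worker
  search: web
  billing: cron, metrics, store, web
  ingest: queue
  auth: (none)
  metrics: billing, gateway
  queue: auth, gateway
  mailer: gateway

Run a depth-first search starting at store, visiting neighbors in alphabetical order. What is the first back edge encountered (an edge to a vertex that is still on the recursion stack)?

worker→api

DFS from store (visiting neighbors in alphabetical order); mark gray on enter, black on exit:
store gray
  api gray
    auth gray
    auth black
    metrics gray
      billing gray
        cron gray
          cron→auth: auth black — skip
          ingest gray
            queue gray
              queue→auth: auth black — skip
              gateway gray
              gateway black
            queue black
          ingest black
          cron→queue: queue black — skip
          worker gray
            worker→api: api is gray → back edge
First back edge: worker → api.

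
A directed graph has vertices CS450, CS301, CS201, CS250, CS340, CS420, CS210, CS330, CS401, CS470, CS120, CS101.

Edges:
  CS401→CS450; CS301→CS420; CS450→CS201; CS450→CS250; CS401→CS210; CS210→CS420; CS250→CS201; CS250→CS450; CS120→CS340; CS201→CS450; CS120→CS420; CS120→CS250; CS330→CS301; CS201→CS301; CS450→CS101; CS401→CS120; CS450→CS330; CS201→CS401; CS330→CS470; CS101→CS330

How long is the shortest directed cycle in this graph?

2

For each vertex v, BFS finds the shortest path from v back to v.
The shortest such closed walk is CS450 → CS201 → CS450, length 2.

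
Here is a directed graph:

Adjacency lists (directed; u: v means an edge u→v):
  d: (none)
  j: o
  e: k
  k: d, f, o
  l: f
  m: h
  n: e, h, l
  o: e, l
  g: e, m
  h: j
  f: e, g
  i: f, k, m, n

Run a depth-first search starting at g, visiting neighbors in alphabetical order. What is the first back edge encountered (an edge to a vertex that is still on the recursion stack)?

f→e

DFS from g (visiting neighbors in alphabetical order); mark gray on enter, black on exit:
g gray
  e gray
    k gray
      d gray
      d black
      f gray
        f→e: e is gray → back edge
First back edge: f → e.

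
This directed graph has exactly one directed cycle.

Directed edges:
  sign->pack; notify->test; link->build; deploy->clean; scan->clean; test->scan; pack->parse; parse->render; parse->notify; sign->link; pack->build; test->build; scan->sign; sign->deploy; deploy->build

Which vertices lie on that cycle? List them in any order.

DFS with gray/black marking from sign:
sign gray
  pack gray
    build gray
    build black
    parse gray
      render gray
      render black
      notify gray
        test gray
          scan gray
            scan→sign: sign is gray → back edge
Back edge closes the cycle sign → pack → parse → notify → test → scan → sign; its vertices are {pack, scan, sign, test, parse, notify}.

pack, scan, sign, test, parse, notify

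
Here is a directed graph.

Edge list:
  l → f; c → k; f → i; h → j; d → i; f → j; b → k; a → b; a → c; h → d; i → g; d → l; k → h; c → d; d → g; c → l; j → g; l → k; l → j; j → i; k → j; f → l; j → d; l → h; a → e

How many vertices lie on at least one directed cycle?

6

A vertex is on a directed cycle iff it belongs to a strongly connected component of size ≥ 2 (or has a self-loop).
The vertices on cycles are {d, f, h, j, k, l} — 6 in total.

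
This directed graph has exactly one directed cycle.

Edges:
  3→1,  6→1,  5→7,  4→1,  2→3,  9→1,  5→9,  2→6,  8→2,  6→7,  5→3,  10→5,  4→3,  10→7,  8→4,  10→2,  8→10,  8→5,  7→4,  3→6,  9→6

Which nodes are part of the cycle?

DFS with gray/black marking from 7:
7 gray
  4 gray
    3 gray
      6 gray
        6→7: 7 is gray → back edge
Back edge closes the cycle 7 → 4 → 3 → 6 → 7; its vertices are {3, 4, 6, 7}.

3, 4, 6, 7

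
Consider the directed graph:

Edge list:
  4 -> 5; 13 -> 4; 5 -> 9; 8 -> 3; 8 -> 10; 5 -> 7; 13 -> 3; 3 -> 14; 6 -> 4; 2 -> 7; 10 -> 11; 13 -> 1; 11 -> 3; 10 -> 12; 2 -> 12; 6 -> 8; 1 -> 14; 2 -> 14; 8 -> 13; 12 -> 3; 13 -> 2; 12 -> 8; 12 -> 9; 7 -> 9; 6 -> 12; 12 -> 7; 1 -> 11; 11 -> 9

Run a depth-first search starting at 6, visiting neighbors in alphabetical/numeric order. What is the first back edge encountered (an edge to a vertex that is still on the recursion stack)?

12→8

DFS from 6 (visiting neighbors in alphabetical/numeric order); mark gray on enter, black on exit:
6 gray
  4 gray
    5 gray
      7 gray
        9 gray
        9 black
      7 black
      5→9: 9 black — skip
    5 black
  4 black
  8 gray
    3 gray
      14 gray
      14 black
    3 black
    10 gray
      11 gray
        11→3: 3 black — skip
        11→9: 9 black — skip
      11 black
      12 gray
        12→3: 3 black — skip
        12→7: 7 black — skip
        12→8: 8 is gray → back edge
First back edge: 12 → 8.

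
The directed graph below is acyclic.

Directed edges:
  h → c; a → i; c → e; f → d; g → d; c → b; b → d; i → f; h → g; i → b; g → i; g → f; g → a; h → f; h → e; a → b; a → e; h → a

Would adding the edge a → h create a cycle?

Yes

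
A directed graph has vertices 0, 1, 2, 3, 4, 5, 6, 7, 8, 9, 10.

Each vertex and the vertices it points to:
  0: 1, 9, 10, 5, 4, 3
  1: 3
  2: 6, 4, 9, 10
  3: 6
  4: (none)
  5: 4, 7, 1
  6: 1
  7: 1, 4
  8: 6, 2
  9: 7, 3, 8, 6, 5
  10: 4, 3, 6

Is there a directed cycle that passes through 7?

No

7 lies on a cycle iff there is a path from 7 back to itself.
Exploring from 7, it never reaches itself; equivalently, its strongly connected component is a singleton.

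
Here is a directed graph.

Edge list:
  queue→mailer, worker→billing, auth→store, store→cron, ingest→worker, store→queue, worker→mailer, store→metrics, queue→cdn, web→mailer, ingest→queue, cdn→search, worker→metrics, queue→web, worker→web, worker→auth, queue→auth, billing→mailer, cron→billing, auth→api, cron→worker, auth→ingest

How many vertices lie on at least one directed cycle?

6

A vertex is on a directed cycle iff it belongs to a strongly connected component of size ≥ 2 (or has a self-loop).
The vertices on cycles are {auth, cron, queue, store, ingest, worker} — 6 in total.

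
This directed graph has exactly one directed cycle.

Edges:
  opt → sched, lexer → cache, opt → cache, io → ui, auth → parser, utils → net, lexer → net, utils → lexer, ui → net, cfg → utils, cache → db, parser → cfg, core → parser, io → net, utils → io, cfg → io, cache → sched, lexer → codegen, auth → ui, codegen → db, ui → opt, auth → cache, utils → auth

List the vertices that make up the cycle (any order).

cfg, auth, utils, parser

DFS with gray/black marking from parser:
parser gray
  cfg gray
    utils gray
      io gray
        net gray
        net black
        ui gray
          opt gray
            cache gray
              db gray
              db black
              sched gray
              sched black
            cache black
            opt→sched: sched black — skip
          opt black
          ui→net: net black — skip
        ui black
      io black
      utils→net: net black — skip
      lexer gray
        codegen gray
          codegen→db: db black — skip
        codegen black
        lexer→net: net black — skip
        lexer→cache: cache black — skip
      lexer black
      auth gray
        auth→parser: parser is gray → back edge
Back edge closes the cycle parser → cfg → utils → auth → parser; its vertices are {cfg, auth, utils, parser}.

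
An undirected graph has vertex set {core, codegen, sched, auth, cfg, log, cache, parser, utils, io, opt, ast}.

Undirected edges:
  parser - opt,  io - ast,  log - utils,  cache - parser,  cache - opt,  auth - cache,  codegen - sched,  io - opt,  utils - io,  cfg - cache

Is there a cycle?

Yes

DFS, tracking each vertex's parent; an edge to a visited non-parent vertex closes a cycle.
Start from log:
visit log (parent –)
  visit utils (parent log)
    utils–log: parent, skip
    visit io (parent utils)
      visit opt (parent io)
        opt–io: parent, skip
        visit parser (parent opt)
          parser–opt: parent, skip
          visit cache (parent parser)
            visit cfg (parent cache)
              cfg–cache: parent, skip
            visit auth (parent cache)
              auth–cache: parent, skip
            cache–opt: opt visited and ≠ parent → cycle
Cycle: opt – parser – cache – opt.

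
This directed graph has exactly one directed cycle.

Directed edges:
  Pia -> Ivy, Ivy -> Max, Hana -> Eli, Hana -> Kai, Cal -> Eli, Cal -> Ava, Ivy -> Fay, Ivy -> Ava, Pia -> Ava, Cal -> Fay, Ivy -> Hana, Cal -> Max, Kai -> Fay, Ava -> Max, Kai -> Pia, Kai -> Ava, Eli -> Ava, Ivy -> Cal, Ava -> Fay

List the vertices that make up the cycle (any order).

Ivy, Kai, Pia, Hana

DFS with gray/black marking from Hana:
Hana gray
  Kai gray
    Fay gray
    Fay black
    Ava gray
      Max gray
      Max black
      Ava→Fay: Fay black — skip
    Ava black
    Pia gray
      Ivy gray
        Ivy→Max: Max black — skip
        Ivy→Hana: Hana is gray → back edge
Back edge closes the cycle Hana → Kai → Pia → Ivy → Hana; its vertices are {Ivy, Kai, Pia, Hana}.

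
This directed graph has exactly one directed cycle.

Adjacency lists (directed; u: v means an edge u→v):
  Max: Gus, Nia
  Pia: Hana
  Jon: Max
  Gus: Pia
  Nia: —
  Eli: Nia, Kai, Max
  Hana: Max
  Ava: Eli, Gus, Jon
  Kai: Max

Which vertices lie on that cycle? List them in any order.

DFS with gray/black marking from Gus:
Gus gray
  Pia gray
    Hana gray
      Max gray
        Max→Gus: Gus is gray → back edge
Back edge closes the cycle Gus → Pia → Hana → Max → Gus; its vertices are {Gus, Max, Pia, Hana}.

Gus, Max, Pia, Hana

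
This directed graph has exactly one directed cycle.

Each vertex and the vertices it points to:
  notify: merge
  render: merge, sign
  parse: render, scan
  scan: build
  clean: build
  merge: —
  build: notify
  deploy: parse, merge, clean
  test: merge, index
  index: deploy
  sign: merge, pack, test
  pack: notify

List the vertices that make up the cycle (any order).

sign, test, index, parse, deploy, render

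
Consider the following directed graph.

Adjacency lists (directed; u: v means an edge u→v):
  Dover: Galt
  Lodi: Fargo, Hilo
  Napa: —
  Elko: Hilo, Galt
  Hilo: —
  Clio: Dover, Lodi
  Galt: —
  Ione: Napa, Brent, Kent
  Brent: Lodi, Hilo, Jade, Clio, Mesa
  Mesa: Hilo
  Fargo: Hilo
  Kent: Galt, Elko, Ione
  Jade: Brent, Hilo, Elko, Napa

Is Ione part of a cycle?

Yes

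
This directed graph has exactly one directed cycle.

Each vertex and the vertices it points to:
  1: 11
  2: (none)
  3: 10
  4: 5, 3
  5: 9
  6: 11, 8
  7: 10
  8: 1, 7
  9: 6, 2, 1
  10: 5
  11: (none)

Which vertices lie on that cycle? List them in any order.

5, 6, 7, 8, 9, 10

DFS with gray/black marking from 5:
5 gray
  9 gray
    6 gray
      11 gray
      11 black
      8 gray
        1 gray
          1→11: 11 black — skip
        1 black
        7 gray
          10 gray
            10→5: 5 is gray → back edge
Back edge closes the cycle 5 → 9 → 6 → 8 → 7 → 10 → 5; its vertices are {5, 6, 7, 8, 9, 10}.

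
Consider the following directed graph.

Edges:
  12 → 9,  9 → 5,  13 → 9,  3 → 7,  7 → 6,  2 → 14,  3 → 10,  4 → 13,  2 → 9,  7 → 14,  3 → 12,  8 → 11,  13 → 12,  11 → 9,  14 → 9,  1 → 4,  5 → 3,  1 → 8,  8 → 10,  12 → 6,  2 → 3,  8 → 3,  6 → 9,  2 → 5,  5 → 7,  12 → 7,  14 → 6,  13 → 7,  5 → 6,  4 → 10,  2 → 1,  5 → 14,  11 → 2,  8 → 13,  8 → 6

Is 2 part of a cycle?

Yes

2 is on a cycle iff 2 can reach itself via ≥1 edge.
2 → 1 → 8 → 11 → 2 — yes.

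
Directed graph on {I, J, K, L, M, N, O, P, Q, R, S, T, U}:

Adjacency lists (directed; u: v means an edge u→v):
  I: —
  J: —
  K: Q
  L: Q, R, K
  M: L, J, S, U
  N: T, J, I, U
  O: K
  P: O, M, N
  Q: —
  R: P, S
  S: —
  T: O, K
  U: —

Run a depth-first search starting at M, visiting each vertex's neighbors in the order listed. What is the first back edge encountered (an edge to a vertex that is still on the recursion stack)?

DFS from M (visiting each vertex's neighbors in the order listed); mark gray on enter, black on exit:
M gray
  L gray
    Q gray
    Q black
    R gray
      P gray
        O gray
          K gray
            K→Q: Q black — skip
          K black
        O black
        P→M: M is gray → back edge
First back edge: P → M.

P→M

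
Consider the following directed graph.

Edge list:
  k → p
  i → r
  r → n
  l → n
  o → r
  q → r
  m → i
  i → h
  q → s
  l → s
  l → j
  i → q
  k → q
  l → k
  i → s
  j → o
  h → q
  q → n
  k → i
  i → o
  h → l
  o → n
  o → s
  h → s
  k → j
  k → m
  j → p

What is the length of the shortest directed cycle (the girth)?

For each vertex v, BFS finds the shortest path from v back to v.
The shortest such closed walk is l → k → i → h → l, length 4.

4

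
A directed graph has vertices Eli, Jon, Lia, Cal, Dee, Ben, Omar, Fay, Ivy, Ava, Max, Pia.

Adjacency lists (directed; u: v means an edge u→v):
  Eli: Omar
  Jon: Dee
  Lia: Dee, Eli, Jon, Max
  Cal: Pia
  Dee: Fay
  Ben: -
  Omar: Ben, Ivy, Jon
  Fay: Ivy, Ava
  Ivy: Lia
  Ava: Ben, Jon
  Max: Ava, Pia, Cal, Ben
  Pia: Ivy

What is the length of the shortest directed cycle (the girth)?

For each vertex v, BFS finds the shortest path from v back to v.
The shortest such closed walk is Lia → Dee → Fay → Ivy → Lia, length 4.

4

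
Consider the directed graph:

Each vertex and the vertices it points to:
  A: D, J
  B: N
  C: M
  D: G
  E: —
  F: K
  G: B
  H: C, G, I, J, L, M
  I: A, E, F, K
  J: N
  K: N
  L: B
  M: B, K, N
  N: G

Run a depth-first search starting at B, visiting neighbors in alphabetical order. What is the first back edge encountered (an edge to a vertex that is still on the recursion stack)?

DFS from B (visiting neighbors in alphabetical order); mark gray on enter, black on exit:
B gray
  N gray
    G gray
      G→B: B is gray → back edge
First back edge: G → B.

G->B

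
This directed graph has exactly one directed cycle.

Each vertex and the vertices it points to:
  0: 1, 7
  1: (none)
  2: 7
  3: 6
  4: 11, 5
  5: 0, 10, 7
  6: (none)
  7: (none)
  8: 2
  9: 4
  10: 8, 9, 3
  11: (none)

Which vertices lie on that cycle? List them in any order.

DFS with gray/black marking from 5:
5 gray
  0 gray
    1 gray
    1 black
    7 gray
    7 black
  0 black
  10 gray
    8 gray
      2 gray
        2→7: 7 black — skip
      2 black
    8 black
    9 gray
      4 gray
        11 gray
        11 black
        4→5: 5 is gray → back edge
Back edge closes the cycle 5 → 10 → 9 → 4 → 5; its vertices are {4, 5, 9, 10}.

4, 5, 9, 10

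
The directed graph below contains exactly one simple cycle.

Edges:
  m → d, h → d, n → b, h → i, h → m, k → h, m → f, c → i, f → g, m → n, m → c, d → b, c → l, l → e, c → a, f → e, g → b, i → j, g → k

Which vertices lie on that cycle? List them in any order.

f, g, h, k, m

DFS with gray/black marking from h:
h gray
  m gray
    d gray
      b gray
      b black
    d black
    n gray
      n→b: b black — skip
    n black
    f gray
      e gray
      e black
      g gray
        g→b: b black — skip
        k gray
          k→h: h is gray → back edge
Back edge closes the cycle h → m → f → g → k → h; its vertices are {f, g, h, k, m}.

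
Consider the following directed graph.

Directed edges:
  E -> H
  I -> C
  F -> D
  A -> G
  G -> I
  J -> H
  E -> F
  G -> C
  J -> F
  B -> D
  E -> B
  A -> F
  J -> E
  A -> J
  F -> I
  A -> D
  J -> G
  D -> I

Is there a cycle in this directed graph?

DFS with white/gray/black marking, starting from C:
C gray
C black
A gray
  F gray
    D gray
      I gray
        I→C: C black — skip
      I black
    D black
    F→I: I black — skip
  F black
  G gray
    G→C: C black — skip
    G→I: I black — skip
  G black
  J gray
    E gray
      H gray
      H black
      B gray
        B→D: D black — skip
      B black
      E→F: F black — skip
    E black
    J→H: H black — skip
    J→G: G black — skip
    J→F: F black — skip
  J black
  A→D: D black — skip
A black
Every edge goes to a white or black vertex — no back edge, so the graph is acyclic.

No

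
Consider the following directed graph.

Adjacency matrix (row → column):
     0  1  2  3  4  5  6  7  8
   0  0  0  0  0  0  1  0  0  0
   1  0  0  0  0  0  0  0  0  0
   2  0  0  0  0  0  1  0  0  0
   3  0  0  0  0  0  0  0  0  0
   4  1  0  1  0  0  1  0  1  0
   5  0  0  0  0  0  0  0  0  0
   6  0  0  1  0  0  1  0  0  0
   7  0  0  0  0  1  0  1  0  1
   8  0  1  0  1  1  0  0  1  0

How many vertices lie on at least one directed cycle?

3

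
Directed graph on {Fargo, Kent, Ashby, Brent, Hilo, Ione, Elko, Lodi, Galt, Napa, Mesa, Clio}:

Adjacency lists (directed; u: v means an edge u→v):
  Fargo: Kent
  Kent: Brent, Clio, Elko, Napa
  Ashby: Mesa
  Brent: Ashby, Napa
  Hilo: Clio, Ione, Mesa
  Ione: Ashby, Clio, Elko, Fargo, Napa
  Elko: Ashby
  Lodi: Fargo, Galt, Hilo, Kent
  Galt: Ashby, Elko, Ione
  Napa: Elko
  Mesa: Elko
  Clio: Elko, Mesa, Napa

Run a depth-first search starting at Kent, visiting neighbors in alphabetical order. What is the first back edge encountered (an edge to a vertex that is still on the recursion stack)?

Elko->Ashby

DFS from Kent (visiting neighbors in alphabetical order); mark gray on enter, black on exit:
Kent gray
  Brent gray
    Ashby gray
      Mesa gray
        Elko gray
          Elko→Ashby: Ashby is gray → back edge
First back edge: Elko → Ashby.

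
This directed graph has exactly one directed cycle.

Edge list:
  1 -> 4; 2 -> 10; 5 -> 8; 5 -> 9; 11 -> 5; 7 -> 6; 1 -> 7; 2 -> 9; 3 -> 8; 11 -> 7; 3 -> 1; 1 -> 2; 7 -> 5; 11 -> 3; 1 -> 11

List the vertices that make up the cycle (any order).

1, 3, 11

DFS with gray/black marking from 1:
1 gray
  2 gray
    9 gray
    9 black
    10 gray
    10 black
  2 black
  11 gray
    5 gray
      5→9: 9 black — skip
      8 gray
      8 black
    5 black
    7 gray
      6 gray
      6 black
      7→5: 5 black — skip
    7 black
    3 gray
      3→1: 1 is gray → back edge
Back edge closes the cycle 1 → 11 → 3 → 1; its vertices are {1, 3, 11}.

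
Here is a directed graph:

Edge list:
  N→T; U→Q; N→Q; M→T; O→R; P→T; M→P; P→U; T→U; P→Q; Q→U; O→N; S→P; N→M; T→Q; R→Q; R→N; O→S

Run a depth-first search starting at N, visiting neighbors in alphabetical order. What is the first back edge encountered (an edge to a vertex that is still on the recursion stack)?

DFS from N (visiting neighbors in alphabetical order); mark gray on enter, black on exit:
N gray
  M gray
    P gray
      Q gray
        U gray
          U→Q: Q is gray → back edge
First back edge: U → Q.

U->Q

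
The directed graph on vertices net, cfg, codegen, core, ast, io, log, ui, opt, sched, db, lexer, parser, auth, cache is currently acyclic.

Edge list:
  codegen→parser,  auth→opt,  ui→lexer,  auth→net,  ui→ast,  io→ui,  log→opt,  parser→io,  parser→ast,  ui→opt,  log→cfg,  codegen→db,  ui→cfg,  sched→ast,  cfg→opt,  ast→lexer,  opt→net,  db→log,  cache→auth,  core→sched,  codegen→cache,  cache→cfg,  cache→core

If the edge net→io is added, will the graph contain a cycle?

Yes

Adding net→io creates a cycle iff io can already reach net.
Path from io: io → ui → opt → net.
So io → … → net → io is a cycle.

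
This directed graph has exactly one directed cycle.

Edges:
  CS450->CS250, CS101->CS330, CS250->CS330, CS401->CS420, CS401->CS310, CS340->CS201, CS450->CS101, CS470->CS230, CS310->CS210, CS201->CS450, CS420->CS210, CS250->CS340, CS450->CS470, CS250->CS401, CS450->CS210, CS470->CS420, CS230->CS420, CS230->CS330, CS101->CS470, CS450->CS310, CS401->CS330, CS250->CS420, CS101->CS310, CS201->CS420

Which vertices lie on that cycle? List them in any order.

DFS with gray/black marking from CS450:
CS450 gray
  CS470 gray
    CS230 gray
      CS420 gray
        CS210 gray
        CS210 black
      CS420 black
      CS330 gray
      CS330 black
    CS230 black
    CS470→CS420: CS420 black — skip
  CS470 black
  CS310 gray
    CS310→CS210: CS210 black — skip
  CS310 black
  CS101 gray
    CS101→CS330: CS330 black — skip
    CS101→CS470: CS470 black — skip
    CS101→CS310: CS310 black — skip
  CS101 black
  CS250 gray
    CS340 gray
      CS201 gray
        CS201→CS420: CS420 black — skip
        CS201→CS450: CS450 is gray → back edge
Back edge closes the cycle CS450 → CS250 → CS340 → CS201 → CS450; its vertices are {CS201, CS250, CS340, CS450}.

CS201, CS250, CS340, CS450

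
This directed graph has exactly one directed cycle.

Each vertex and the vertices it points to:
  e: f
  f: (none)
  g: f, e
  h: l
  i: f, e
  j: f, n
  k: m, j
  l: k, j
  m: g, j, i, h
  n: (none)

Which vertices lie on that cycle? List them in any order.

DFS with gray/black marking from h:
h gray
  l gray
    k gray
      m gray
        g gray
          f gray
          f black
          e gray
            e→f: f black — skip
          e black
        g black
        j gray
          j→f: f black — skip
          n gray
          n black
        j black
        i gray
          i→f: f black — skip
          i→e: e black — skip
        i black
        m→h: h is gray → back edge
Back edge closes the cycle h → l → k → m → h; its vertices are {h, k, l, m}.

h, k, l, m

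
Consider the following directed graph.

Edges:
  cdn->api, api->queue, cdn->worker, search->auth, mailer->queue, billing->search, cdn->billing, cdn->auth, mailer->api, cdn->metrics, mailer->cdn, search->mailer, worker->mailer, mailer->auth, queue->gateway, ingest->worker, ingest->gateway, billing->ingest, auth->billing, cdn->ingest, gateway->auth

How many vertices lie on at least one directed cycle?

A vertex is on a directed cycle iff it belongs to a strongly connected component of size ≥ 2 (or has a self-loop).
The vertices on cycles are {api, cdn, auth, queue, ingest, mailer, search, worker, billing, gateway} — 10 in total.

10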